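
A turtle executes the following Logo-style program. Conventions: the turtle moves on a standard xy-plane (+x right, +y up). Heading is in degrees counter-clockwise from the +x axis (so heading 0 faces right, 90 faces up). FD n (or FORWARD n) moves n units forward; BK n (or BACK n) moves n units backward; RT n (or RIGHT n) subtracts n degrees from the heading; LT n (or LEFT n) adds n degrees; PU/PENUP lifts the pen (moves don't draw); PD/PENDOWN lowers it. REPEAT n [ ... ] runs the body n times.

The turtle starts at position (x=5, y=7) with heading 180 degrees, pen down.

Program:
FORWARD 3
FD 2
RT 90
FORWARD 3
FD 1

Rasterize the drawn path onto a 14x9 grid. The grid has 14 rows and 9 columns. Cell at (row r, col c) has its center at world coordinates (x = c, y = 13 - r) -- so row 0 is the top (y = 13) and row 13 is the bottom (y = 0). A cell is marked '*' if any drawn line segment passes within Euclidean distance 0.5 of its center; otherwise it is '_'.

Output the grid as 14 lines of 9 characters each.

Segment 0: (5,7) -> (2,7)
Segment 1: (2,7) -> (0,7)
Segment 2: (0,7) -> (0,10)
Segment 3: (0,10) -> (0,11)

Answer: _________
_________
*________
*________
*________
*________
******___
_________
_________
_________
_________
_________
_________
_________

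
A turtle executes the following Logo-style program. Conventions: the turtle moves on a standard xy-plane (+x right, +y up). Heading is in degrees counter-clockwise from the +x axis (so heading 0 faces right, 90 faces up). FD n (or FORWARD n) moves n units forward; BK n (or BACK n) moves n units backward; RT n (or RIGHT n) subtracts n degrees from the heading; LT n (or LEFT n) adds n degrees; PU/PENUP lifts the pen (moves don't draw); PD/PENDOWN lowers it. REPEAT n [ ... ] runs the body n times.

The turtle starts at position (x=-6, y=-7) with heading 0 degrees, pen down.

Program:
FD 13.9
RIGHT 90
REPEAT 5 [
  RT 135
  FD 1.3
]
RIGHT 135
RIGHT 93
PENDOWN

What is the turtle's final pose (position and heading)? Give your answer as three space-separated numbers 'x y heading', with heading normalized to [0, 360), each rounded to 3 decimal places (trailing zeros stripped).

Answer: 8.281 -6.619 87

Derivation:
Executing turtle program step by step:
Start: pos=(-6,-7), heading=0, pen down
FD 13.9: (-6,-7) -> (7.9,-7) [heading=0, draw]
RT 90: heading 0 -> 270
REPEAT 5 [
  -- iteration 1/5 --
  RT 135: heading 270 -> 135
  FD 1.3: (7.9,-7) -> (6.981,-6.081) [heading=135, draw]
  -- iteration 2/5 --
  RT 135: heading 135 -> 0
  FD 1.3: (6.981,-6.081) -> (8.281,-6.081) [heading=0, draw]
  -- iteration 3/5 --
  RT 135: heading 0 -> 225
  FD 1.3: (8.281,-6.081) -> (7.362,-7) [heading=225, draw]
  -- iteration 4/5 --
  RT 135: heading 225 -> 90
  FD 1.3: (7.362,-7) -> (7.362,-5.7) [heading=90, draw]
  -- iteration 5/5 --
  RT 135: heading 90 -> 315
  FD 1.3: (7.362,-5.7) -> (8.281,-6.619) [heading=315, draw]
]
RT 135: heading 315 -> 180
RT 93: heading 180 -> 87
PD: pen down
Final: pos=(8.281,-6.619), heading=87, 6 segment(s) drawn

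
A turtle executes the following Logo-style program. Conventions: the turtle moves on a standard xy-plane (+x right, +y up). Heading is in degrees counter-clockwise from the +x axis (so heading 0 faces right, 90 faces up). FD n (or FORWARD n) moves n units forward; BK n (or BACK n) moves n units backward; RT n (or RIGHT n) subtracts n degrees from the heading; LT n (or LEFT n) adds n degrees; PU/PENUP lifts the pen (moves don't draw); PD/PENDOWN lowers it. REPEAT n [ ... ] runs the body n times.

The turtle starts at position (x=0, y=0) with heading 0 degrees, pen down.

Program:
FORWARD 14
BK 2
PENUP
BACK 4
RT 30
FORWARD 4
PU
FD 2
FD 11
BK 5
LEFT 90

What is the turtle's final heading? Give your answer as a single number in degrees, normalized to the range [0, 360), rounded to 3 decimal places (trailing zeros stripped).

Executing turtle program step by step:
Start: pos=(0,0), heading=0, pen down
FD 14: (0,0) -> (14,0) [heading=0, draw]
BK 2: (14,0) -> (12,0) [heading=0, draw]
PU: pen up
BK 4: (12,0) -> (8,0) [heading=0, move]
RT 30: heading 0 -> 330
FD 4: (8,0) -> (11.464,-2) [heading=330, move]
PU: pen up
FD 2: (11.464,-2) -> (13.196,-3) [heading=330, move]
FD 11: (13.196,-3) -> (22.722,-8.5) [heading=330, move]
BK 5: (22.722,-8.5) -> (18.392,-6) [heading=330, move]
LT 90: heading 330 -> 60
Final: pos=(18.392,-6), heading=60, 2 segment(s) drawn

Answer: 60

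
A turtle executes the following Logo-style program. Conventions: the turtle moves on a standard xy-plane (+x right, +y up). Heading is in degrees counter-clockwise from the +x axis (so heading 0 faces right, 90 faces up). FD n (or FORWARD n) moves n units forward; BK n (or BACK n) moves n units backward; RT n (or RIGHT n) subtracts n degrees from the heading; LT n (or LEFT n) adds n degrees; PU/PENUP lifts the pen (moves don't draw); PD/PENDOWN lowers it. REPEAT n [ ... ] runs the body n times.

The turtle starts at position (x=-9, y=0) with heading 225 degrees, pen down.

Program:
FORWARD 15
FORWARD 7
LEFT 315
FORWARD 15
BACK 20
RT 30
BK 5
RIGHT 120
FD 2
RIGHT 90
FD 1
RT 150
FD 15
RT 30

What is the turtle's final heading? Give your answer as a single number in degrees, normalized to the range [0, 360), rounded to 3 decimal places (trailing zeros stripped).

Executing turtle program step by step:
Start: pos=(-9,0), heading=225, pen down
FD 15: (-9,0) -> (-19.607,-10.607) [heading=225, draw]
FD 7: (-19.607,-10.607) -> (-24.556,-15.556) [heading=225, draw]
LT 315: heading 225 -> 180
FD 15: (-24.556,-15.556) -> (-39.556,-15.556) [heading=180, draw]
BK 20: (-39.556,-15.556) -> (-19.556,-15.556) [heading=180, draw]
RT 30: heading 180 -> 150
BK 5: (-19.556,-15.556) -> (-15.226,-18.056) [heading=150, draw]
RT 120: heading 150 -> 30
FD 2: (-15.226,-18.056) -> (-13.494,-17.056) [heading=30, draw]
RT 90: heading 30 -> 300
FD 1: (-13.494,-17.056) -> (-12.994,-17.922) [heading=300, draw]
RT 150: heading 300 -> 150
FD 15: (-12.994,-17.922) -> (-25.985,-10.422) [heading=150, draw]
RT 30: heading 150 -> 120
Final: pos=(-25.985,-10.422), heading=120, 8 segment(s) drawn

Answer: 120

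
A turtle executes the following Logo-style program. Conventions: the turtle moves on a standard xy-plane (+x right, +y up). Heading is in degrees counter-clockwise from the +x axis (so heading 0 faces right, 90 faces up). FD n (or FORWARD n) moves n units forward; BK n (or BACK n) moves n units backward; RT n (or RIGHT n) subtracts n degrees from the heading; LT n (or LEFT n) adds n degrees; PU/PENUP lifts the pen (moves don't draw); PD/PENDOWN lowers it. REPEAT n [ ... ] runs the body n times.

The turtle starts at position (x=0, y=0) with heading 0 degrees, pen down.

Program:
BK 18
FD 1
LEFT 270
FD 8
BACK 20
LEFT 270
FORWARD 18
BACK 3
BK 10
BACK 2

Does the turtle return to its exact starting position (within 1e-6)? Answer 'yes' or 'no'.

Answer: no

Derivation:
Executing turtle program step by step:
Start: pos=(0,0), heading=0, pen down
BK 18: (0,0) -> (-18,0) [heading=0, draw]
FD 1: (-18,0) -> (-17,0) [heading=0, draw]
LT 270: heading 0 -> 270
FD 8: (-17,0) -> (-17,-8) [heading=270, draw]
BK 20: (-17,-8) -> (-17,12) [heading=270, draw]
LT 270: heading 270 -> 180
FD 18: (-17,12) -> (-35,12) [heading=180, draw]
BK 3: (-35,12) -> (-32,12) [heading=180, draw]
BK 10: (-32,12) -> (-22,12) [heading=180, draw]
BK 2: (-22,12) -> (-20,12) [heading=180, draw]
Final: pos=(-20,12), heading=180, 8 segment(s) drawn

Start position: (0, 0)
Final position: (-20, 12)
Distance = 23.324; >= 1e-6 -> NOT closed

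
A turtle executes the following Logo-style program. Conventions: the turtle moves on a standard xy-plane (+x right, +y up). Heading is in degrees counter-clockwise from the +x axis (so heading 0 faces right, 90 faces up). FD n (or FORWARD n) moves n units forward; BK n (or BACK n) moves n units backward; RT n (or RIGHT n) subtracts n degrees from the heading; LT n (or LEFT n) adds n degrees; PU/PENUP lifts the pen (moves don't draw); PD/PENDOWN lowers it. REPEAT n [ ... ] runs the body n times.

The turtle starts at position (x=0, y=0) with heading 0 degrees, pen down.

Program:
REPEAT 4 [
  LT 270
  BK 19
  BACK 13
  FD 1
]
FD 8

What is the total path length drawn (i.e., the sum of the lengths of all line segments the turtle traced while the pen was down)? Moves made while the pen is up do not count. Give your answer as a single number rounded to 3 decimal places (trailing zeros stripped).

Answer: 140

Derivation:
Executing turtle program step by step:
Start: pos=(0,0), heading=0, pen down
REPEAT 4 [
  -- iteration 1/4 --
  LT 270: heading 0 -> 270
  BK 19: (0,0) -> (0,19) [heading=270, draw]
  BK 13: (0,19) -> (0,32) [heading=270, draw]
  FD 1: (0,32) -> (0,31) [heading=270, draw]
  -- iteration 2/4 --
  LT 270: heading 270 -> 180
  BK 19: (0,31) -> (19,31) [heading=180, draw]
  BK 13: (19,31) -> (32,31) [heading=180, draw]
  FD 1: (32,31) -> (31,31) [heading=180, draw]
  -- iteration 3/4 --
  LT 270: heading 180 -> 90
  BK 19: (31,31) -> (31,12) [heading=90, draw]
  BK 13: (31,12) -> (31,-1) [heading=90, draw]
  FD 1: (31,-1) -> (31,0) [heading=90, draw]
  -- iteration 4/4 --
  LT 270: heading 90 -> 0
  BK 19: (31,0) -> (12,0) [heading=0, draw]
  BK 13: (12,0) -> (-1,0) [heading=0, draw]
  FD 1: (-1,0) -> (0,0) [heading=0, draw]
]
FD 8: (0,0) -> (8,0) [heading=0, draw]
Final: pos=(8,0), heading=0, 13 segment(s) drawn

Segment lengths:
  seg 1: (0,0) -> (0,19), length = 19
  seg 2: (0,19) -> (0,32), length = 13
  seg 3: (0,32) -> (0,31), length = 1
  seg 4: (0,31) -> (19,31), length = 19
  seg 5: (19,31) -> (32,31), length = 13
  seg 6: (32,31) -> (31,31), length = 1
  seg 7: (31,31) -> (31,12), length = 19
  seg 8: (31,12) -> (31,-1), length = 13
  seg 9: (31,-1) -> (31,0), length = 1
  seg 10: (31,0) -> (12,0), length = 19
  seg 11: (12,0) -> (-1,0), length = 13
  seg 12: (-1,0) -> (0,0), length = 1
  seg 13: (0,0) -> (8,0), length = 8
Total = 140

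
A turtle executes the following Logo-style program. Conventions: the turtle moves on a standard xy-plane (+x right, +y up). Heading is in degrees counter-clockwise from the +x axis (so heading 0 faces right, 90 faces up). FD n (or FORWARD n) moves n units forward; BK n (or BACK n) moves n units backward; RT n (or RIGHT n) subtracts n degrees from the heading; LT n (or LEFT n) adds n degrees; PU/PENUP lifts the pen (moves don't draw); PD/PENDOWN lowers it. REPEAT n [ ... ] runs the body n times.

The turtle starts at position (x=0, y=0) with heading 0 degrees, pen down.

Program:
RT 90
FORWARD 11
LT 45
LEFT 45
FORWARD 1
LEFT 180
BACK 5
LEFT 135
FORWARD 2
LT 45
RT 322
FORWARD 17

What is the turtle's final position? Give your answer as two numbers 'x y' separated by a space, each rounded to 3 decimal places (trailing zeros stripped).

Executing turtle program step by step:
Start: pos=(0,0), heading=0, pen down
RT 90: heading 0 -> 270
FD 11: (0,0) -> (0,-11) [heading=270, draw]
LT 45: heading 270 -> 315
LT 45: heading 315 -> 0
FD 1: (0,-11) -> (1,-11) [heading=0, draw]
LT 180: heading 0 -> 180
BK 5: (1,-11) -> (6,-11) [heading=180, draw]
LT 135: heading 180 -> 315
FD 2: (6,-11) -> (7.414,-12.414) [heading=315, draw]
LT 45: heading 315 -> 0
RT 322: heading 0 -> 38
FD 17: (7.414,-12.414) -> (20.81,-1.948) [heading=38, draw]
Final: pos=(20.81,-1.948), heading=38, 5 segment(s) drawn

Answer: 20.81 -1.948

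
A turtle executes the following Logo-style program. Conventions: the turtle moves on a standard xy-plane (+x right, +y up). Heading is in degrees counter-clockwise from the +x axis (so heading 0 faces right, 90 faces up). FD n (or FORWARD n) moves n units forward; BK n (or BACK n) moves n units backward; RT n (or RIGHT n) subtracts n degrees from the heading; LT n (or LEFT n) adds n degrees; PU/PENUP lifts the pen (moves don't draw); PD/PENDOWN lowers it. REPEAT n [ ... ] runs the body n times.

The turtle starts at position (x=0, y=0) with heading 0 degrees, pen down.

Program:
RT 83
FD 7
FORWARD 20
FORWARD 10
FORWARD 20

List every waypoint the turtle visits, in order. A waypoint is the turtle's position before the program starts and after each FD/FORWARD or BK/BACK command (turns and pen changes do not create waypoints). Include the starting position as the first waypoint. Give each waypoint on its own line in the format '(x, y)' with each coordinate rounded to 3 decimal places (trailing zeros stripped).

Executing turtle program step by step:
Start: pos=(0,0), heading=0, pen down
RT 83: heading 0 -> 277
FD 7: (0,0) -> (0.853,-6.948) [heading=277, draw]
FD 20: (0.853,-6.948) -> (3.29,-26.799) [heading=277, draw]
FD 10: (3.29,-26.799) -> (4.509,-36.724) [heading=277, draw]
FD 20: (4.509,-36.724) -> (6.947,-56.575) [heading=277, draw]
Final: pos=(6.947,-56.575), heading=277, 4 segment(s) drawn
Waypoints (5 total):
(0, 0)
(0.853, -6.948)
(3.29, -26.799)
(4.509, -36.724)
(6.947, -56.575)

Answer: (0, 0)
(0.853, -6.948)
(3.29, -26.799)
(4.509, -36.724)
(6.947, -56.575)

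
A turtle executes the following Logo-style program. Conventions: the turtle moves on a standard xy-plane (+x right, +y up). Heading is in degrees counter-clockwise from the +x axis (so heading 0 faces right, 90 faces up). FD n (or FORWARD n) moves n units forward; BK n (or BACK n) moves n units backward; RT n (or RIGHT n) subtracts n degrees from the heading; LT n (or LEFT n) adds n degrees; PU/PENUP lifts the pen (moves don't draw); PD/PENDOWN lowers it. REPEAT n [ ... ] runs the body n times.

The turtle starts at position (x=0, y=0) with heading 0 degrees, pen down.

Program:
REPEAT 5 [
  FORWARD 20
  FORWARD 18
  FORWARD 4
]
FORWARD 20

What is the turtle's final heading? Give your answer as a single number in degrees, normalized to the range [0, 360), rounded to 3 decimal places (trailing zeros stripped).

Answer: 0

Derivation:
Executing turtle program step by step:
Start: pos=(0,0), heading=0, pen down
REPEAT 5 [
  -- iteration 1/5 --
  FD 20: (0,0) -> (20,0) [heading=0, draw]
  FD 18: (20,0) -> (38,0) [heading=0, draw]
  FD 4: (38,0) -> (42,0) [heading=0, draw]
  -- iteration 2/5 --
  FD 20: (42,0) -> (62,0) [heading=0, draw]
  FD 18: (62,0) -> (80,0) [heading=0, draw]
  FD 4: (80,0) -> (84,0) [heading=0, draw]
  -- iteration 3/5 --
  FD 20: (84,0) -> (104,0) [heading=0, draw]
  FD 18: (104,0) -> (122,0) [heading=0, draw]
  FD 4: (122,0) -> (126,0) [heading=0, draw]
  -- iteration 4/5 --
  FD 20: (126,0) -> (146,0) [heading=0, draw]
  FD 18: (146,0) -> (164,0) [heading=0, draw]
  FD 4: (164,0) -> (168,0) [heading=0, draw]
  -- iteration 5/5 --
  FD 20: (168,0) -> (188,0) [heading=0, draw]
  FD 18: (188,0) -> (206,0) [heading=0, draw]
  FD 4: (206,0) -> (210,0) [heading=0, draw]
]
FD 20: (210,0) -> (230,0) [heading=0, draw]
Final: pos=(230,0), heading=0, 16 segment(s) drawn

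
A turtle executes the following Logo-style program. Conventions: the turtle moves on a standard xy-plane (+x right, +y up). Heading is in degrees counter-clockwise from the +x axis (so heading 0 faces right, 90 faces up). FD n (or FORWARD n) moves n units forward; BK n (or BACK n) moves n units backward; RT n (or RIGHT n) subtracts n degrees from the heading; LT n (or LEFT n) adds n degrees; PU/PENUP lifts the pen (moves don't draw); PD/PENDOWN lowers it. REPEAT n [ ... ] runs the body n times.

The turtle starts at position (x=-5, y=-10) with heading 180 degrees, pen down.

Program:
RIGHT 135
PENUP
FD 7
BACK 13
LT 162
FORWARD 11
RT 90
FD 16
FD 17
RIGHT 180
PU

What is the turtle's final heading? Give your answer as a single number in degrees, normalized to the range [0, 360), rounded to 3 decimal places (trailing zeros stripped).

Answer: 297

Derivation:
Executing turtle program step by step:
Start: pos=(-5,-10), heading=180, pen down
RT 135: heading 180 -> 45
PU: pen up
FD 7: (-5,-10) -> (-0.05,-5.05) [heading=45, move]
BK 13: (-0.05,-5.05) -> (-9.243,-14.243) [heading=45, move]
LT 162: heading 45 -> 207
FD 11: (-9.243,-14.243) -> (-19.044,-19.237) [heading=207, move]
RT 90: heading 207 -> 117
FD 16: (-19.044,-19.237) -> (-26.308,-4.98) [heading=117, move]
FD 17: (-26.308,-4.98) -> (-34.025,10.167) [heading=117, move]
RT 180: heading 117 -> 297
PU: pen up
Final: pos=(-34.025,10.167), heading=297, 0 segment(s) drawn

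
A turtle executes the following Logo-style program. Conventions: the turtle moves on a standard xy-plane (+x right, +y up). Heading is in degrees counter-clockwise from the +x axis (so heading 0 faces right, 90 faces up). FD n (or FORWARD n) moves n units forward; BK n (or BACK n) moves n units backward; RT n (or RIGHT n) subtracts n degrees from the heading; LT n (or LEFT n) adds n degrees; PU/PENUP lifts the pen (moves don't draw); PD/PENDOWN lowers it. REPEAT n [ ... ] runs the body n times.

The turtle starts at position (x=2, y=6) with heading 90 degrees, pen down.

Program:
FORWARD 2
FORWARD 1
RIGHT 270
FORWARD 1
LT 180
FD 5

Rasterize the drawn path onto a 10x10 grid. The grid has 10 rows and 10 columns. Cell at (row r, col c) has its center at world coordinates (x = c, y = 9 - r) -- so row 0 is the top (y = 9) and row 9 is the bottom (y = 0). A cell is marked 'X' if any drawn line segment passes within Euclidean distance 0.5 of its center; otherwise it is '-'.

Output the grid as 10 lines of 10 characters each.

Segment 0: (2,6) -> (2,8)
Segment 1: (2,8) -> (2,9)
Segment 2: (2,9) -> (1,9)
Segment 3: (1,9) -> (6,9)

Answer: -XXXXXX---
--X-------
--X-------
--X-------
----------
----------
----------
----------
----------
----------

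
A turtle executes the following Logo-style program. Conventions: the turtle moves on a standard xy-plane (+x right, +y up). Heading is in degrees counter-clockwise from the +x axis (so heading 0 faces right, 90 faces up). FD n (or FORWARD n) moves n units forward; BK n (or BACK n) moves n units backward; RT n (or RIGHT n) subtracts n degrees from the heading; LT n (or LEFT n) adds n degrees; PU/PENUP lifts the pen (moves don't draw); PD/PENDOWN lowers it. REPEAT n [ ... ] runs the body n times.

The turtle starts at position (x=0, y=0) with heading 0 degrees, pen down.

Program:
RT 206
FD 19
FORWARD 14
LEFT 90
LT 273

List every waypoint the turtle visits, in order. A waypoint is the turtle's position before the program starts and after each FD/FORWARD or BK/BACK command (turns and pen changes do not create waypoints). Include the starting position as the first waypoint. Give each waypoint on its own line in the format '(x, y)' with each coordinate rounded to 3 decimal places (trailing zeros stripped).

Executing turtle program step by step:
Start: pos=(0,0), heading=0, pen down
RT 206: heading 0 -> 154
FD 19: (0,0) -> (-17.077,8.329) [heading=154, draw]
FD 14: (-17.077,8.329) -> (-29.66,14.466) [heading=154, draw]
LT 90: heading 154 -> 244
LT 273: heading 244 -> 157
Final: pos=(-29.66,14.466), heading=157, 2 segment(s) drawn
Waypoints (3 total):
(0, 0)
(-17.077, 8.329)
(-29.66, 14.466)

Answer: (0, 0)
(-17.077, 8.329)
(-29.66, 14.466)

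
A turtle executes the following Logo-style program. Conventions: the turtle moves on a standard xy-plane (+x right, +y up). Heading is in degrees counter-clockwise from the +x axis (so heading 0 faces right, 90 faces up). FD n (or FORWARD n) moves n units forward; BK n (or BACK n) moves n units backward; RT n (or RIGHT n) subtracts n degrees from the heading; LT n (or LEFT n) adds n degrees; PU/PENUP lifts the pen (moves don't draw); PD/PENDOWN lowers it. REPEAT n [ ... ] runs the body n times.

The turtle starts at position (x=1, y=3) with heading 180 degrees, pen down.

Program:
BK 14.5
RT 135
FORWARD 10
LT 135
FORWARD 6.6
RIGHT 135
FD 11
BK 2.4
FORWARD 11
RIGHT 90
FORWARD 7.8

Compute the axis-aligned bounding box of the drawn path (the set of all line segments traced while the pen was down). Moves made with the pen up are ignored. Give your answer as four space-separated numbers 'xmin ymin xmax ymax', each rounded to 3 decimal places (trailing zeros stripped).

Executing turtle program step by step:
Start: pos=(1,3), heading=180, pen down
BK 14.5: (1,3) -> (15.5,3) [heading=180, draw]
RT 135: heading 180 -> 45
FD 10: (15.5,3) -> (22.571,10.071) [heading=45, draw]
LT 135: heading 45 -> 180
FD 6.6: (22.571,10.071) -> (15.971,10.071) [heading=180, draw]
RT 135: heading 180 -> 45
FD 11: (15.971,10.071) -> (23.749,17.849) [heading=45, draw]
BK 2.4: (23.749,17.849) -> (22.052,16.152) [heading=45, draw]
FD 11: (22.052,16.152) -> (29.83,23.93) [heading=45, draw]
RT 90: heading 45 -> 315
FD 7.8: (29.83,23.93) -> (35.346,18.415) [heading=315, draw]
Final: pos=(35.346,18.415), heading=315, 7 segment(s) drawn

Segment endpoints: x in {1, 15.5, 15.971, 22.052, 22.571, 23.749, 29.83, 35.346}, y in {3, 3, 10.071, 16.152, 17.849, 18.415, 23.93}
xmin=1, ymin=3, xmax=35.346, ymax=23.93

Answer: 1 3 35.346 23.93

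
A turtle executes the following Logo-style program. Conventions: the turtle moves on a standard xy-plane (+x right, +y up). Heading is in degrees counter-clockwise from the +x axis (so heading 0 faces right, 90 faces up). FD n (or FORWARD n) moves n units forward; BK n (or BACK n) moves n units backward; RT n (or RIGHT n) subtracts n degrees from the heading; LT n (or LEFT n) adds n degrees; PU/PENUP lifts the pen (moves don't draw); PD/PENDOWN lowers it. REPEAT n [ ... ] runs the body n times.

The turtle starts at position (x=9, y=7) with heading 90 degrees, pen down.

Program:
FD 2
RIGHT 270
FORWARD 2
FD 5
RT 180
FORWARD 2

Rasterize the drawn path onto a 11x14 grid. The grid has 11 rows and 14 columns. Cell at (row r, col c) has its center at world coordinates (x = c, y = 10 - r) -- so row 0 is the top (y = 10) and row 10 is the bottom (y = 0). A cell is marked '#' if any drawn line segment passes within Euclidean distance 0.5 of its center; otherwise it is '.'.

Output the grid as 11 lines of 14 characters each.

Segment 0: (9,7) -> (9,9)
Segment 1: (9,9) -> (7,9)
Segment 2: (7,9) -> (2,9)
Segment 3: (2,9) -> (4,9)

Answer: ..............
..########....
.........#....
.........#....
..............
..............
..............
..............
..............
..............
..............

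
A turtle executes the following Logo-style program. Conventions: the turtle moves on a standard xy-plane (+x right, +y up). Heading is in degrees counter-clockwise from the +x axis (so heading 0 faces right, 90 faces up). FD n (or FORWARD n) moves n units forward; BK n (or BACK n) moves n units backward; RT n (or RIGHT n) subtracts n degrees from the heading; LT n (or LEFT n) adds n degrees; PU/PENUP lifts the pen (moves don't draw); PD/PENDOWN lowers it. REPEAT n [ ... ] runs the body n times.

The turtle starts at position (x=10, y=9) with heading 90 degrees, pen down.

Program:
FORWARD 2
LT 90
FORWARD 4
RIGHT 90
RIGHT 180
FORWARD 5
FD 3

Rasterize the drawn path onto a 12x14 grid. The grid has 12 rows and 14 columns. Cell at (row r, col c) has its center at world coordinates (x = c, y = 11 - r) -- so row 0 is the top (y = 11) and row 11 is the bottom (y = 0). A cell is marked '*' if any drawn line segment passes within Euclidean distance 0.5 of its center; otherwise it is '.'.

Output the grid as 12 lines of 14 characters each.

Answer: ......*****...
......*...*...
......*...*...
......*.......
......*.......
......*.......
......*.......
......*.......
......*.......
..............
..............
..............

Derivation:
Segment 0: (10,9) -> (10,11)
Segment 1: (10,11) -> (6,11)
Segment 2: (6,11) -> (6,6)
Segment 3: (6,6) -> (6,3)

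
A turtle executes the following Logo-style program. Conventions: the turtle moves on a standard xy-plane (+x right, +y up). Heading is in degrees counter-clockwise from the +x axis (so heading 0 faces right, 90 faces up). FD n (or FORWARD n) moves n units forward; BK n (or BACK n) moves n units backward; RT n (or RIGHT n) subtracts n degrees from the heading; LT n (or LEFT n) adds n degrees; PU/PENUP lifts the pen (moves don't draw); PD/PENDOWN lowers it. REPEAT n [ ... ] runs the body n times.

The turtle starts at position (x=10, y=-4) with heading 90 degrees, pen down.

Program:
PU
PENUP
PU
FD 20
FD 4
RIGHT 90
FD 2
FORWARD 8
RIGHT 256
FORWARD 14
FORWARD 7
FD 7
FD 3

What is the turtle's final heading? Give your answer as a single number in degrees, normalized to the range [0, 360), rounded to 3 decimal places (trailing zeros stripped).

Executing turtle program step by step:
Start: pos=(10,-4), heading=90, pen down
PU: pen up
PU: pen up
PU: pen up
FD 20: (10,-4) -> (10,16) [heading=90, move]
FD 4: (10,16) -> (10,20) [heading=90, move]
RT 90: heading 90 -> 0
FD 2: (10,20) -> (12,20) [heading=0, move]
FD 8: (12,20) -> (20,20) [heading=0, move]
RT 256: heading 0 -> 104
FD 14: (20,20) -> (16.613,33.584) [heading=104, move]
FD 7: (16.613,33.584) -> (14.92,40.376) [heading=104, move]
FD 7: (14.92,40.376) -> (13.226,47.168) [heading=104, move]
FD 3: (13.226,47.168) -> (12.5,50.079) [heading=104, move]
Final: pos=(12.5,50.079), heading=104, 0 segment(s) drawn

Answer: 104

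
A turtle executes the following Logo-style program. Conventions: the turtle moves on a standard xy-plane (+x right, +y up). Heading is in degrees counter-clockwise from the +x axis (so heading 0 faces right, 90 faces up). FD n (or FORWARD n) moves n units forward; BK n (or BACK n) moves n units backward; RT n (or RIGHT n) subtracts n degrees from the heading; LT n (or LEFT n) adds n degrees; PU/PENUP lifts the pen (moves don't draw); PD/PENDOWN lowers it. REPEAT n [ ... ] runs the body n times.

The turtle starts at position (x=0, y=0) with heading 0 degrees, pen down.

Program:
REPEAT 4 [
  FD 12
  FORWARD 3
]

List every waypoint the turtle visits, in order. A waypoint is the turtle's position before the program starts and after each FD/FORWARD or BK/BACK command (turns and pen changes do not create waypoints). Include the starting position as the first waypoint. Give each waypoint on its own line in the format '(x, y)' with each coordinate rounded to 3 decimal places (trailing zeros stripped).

Answer: (0, 0)
(12, 0)
(15, 0)
(27, 0)
(30, 0)
(42, 0)
(45, 0)
(57, 0)
(60, 0)

Derivation:
Executing turtle program step by step:
Start: pos=(0,0), heading=0, pen down
REPEAT 4 [
  -- iteration 1/4 --
  FD 12: (0,0) -> (12,0) [heading=0, draw]
  FD 3: (12,0) -> (15,0) [heading=0, draw]
  -- iteration 2/4 --
  FD 12: (15,0) -> (27,0) [heading=0, draw]
  FD 3: (27,0) -> (30,0) [heading=0, draw]
  -- iteration 3/4 --
  FD 12: (30,0) -> (42,0) [heading=0, draw]
  FD 3: (42,0) -> (45,0) [heading=0, draw]
  -- iteration 4/4 --
  FD 12: (45,0) -> (57,0) [heading=0, draw]
  FD 3: (57,0) -> (60,0) [heading=0, draw]
]
Final: pos=(60,0), heading=0, 8 segment(s) drawn
Waypoints (9 total):
(0, 0)
(12, 0)
(15, 0)
(27, 0)
(30, 0)
(42, 0)
(45, 0)
(57, 0)
(60, 0)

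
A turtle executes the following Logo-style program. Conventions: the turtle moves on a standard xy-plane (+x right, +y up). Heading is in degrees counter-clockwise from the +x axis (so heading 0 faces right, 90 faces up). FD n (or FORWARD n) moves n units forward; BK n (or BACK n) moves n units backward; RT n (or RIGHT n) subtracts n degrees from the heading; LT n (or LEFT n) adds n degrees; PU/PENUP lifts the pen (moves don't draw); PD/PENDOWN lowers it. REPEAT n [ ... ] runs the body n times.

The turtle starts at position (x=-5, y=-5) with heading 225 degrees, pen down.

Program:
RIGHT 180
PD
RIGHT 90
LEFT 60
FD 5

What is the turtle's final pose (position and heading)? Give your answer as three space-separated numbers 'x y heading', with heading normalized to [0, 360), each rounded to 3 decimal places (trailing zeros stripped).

Answer: -0.17 -3.706 15

Derivation:
Executing turtle program step by step:
Start: pos=(-5,-5), heading=225, pen down
RT 180: heading 225 -> 45
PD: pen down
RT 90: heading 45 -> 315
LT 60: heading 315 -> 15
FD 5: (-5,-5) -> (-0.17,-3.706) [heading=15, draw]
Final: pos=(-0.17,-3.706), heading=15, 1 segment(s) drawn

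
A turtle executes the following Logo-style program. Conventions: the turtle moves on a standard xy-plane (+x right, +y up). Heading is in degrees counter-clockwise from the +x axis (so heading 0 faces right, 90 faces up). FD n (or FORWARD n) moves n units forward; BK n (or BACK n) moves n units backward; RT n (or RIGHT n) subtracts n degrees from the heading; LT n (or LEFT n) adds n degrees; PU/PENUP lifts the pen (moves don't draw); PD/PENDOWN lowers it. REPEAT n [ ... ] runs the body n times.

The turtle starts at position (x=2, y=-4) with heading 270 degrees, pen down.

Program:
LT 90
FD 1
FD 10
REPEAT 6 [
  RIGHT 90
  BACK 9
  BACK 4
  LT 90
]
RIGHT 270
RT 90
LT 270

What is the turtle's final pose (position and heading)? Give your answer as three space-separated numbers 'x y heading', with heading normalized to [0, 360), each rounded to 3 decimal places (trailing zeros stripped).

Answer: 13 74 270

Derivation:
Executing turtle program step by step:
Start: pos=(2,-4), heading=270, pen down
LT 90: heading 270 -> 0
FD 1: (2,-4) -> (3,-4) [heading=0, draw]
FD 10: (3,-4) -> (13,-4) [heading=0, draw]
REPEAT 6 [
  -- iteration 1/6 --
  RT 90: heading 0 -> 270
  BK 9: (13,-4) -> (13,5) [heading=270, draw]
  BK 4: (13,5) -> (13,9) [heading=270, draw]
  LT 90: heading 270 -> 0
  -- iteration 2/6 --
  RT 90: heading 0 -> 270
  BK 9: (13,9) -> (13,18) [heading=270, draw]
  BK 4: (13,18) -> (13,22) [heading=270, draw]
  LT 90: heading 270 -> 0
  -- iteration 3/6 --
  RT 90: heading 0 -> 270
  BK 9: (13,22) -> (13,31) [heading=270, draw]
  BK 4: (13,31) -> (13,35) [heading=270, draw]
  LT 90: heading 270 -> 0
  -- iteration 4/6 --
  RT 90: heading 0 -> 270
  BK 9: (13,35) -> (13,44) [heading=270, draw]
  BK 4: (13,44) -> (13,48) [heading=270, draw]
  LT 90: heading 270 -> 0
  -- iteration 5/6 --
  RT 90: heading 0 -> 270
  BK 9: (13,48) -> (13,57) [heading=270, draw]
  BK 4: (13,57) -> (13,61) [heading=270, draw]
  LT 90: heading 270 -> 0
  -- iteration 6/6 --
  RT 90: heading 0 -> 270
  BK 9: (13,61) -> (13,70) [heading=270, draw]
  BK 4: (13,70) -> (13,74) [heading=270, draw]
  LT 90: heading 270 -> 0
]
RT 270: heading 0 -> 90
RT 90: heading 90 -> 0
LT 270: heading 0 -> 270
Final: pos=(13,74), heading=270, 14 segment(s) drawn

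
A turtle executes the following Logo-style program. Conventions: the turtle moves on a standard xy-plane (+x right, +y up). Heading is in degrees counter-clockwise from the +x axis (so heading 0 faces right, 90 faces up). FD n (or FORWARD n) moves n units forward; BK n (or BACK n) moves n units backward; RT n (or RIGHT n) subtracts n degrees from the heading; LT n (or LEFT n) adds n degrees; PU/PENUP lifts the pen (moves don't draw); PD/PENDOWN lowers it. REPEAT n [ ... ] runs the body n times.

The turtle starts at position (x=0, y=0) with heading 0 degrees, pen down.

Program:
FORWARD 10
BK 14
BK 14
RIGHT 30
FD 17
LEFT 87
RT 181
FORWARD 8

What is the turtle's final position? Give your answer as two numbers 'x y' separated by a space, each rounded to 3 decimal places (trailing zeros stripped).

Executing turtle program step by step:
Start: pos=(0,0), heading=0, pen down
FD 10: (0,0) -> (10,0) [heading=0, draw]
BK 14: (10,0) -> (-4,0) [heading=0, draw]
BK 14: (-4,0) -> (-18,0) [heading=0, draw]
RT 30: heading 0 -> 330
FD 17: (-18,0) -> (-3.278,-8.5) [heading=330, draw]
LT 87: heading 330 -> 57
RT 181: heading 57 -> 236
FD 8: (-3.278,-8.5) -> (-7.751,-15.132) [heading=236, draw]
Final: pos=(-7.751,-15.132), heading=236, 5 segment(s) drawn

Answer: -7.751 -15.132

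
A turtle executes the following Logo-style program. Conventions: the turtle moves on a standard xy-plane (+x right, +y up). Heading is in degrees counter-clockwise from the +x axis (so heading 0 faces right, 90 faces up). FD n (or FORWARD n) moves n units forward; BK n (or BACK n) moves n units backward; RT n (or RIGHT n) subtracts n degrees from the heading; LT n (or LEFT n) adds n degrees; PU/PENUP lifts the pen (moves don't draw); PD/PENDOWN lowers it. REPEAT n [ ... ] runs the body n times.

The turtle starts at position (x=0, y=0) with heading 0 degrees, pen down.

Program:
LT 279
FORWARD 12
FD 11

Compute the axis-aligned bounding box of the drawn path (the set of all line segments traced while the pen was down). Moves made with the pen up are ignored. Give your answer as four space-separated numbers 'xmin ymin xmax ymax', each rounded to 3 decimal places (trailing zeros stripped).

Executing turtle program step by step:
Start: pos=(0,0), heading=0, pen down
LT 279: heading 0 -> 279
FD 12: (0,0) -> (1.877,-11.852) [heading=279, draw]
FD 11: (1.877,-11.852) -> (3.598,-22.717) [heading=279, draw]
Final: pos=(3.598,-22.717), heading=279, 2 segment(s) drawn

Segment endpoints: x in {0, 1.877, 3.598}, y in {-22.717, -11.852, 0}
xmin=0, ymin=-22.717, xmax=3.598, ymax=0

Answer: 0 -22.717 3.598 0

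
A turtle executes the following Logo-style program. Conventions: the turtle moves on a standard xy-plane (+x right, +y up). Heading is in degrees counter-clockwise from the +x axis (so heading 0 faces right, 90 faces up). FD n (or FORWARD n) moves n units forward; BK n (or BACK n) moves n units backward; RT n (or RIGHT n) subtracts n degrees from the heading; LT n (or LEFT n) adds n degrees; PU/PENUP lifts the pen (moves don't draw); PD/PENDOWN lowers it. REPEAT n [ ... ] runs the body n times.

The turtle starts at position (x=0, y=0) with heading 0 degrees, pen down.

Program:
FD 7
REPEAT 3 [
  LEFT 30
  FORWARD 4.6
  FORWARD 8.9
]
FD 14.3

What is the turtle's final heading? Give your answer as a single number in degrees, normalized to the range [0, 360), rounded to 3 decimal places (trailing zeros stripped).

Executing turtle program step by step:
Start: pos=(0,0), heading=0, pen down
FD 7: (0,0) -> (7,0) [heading=0, draw]
REPEAT 3 [
  -- iteration 1/3 --
  LT 30: heading 0 -> 30
  FD 4.6: (7,0) -> (10.984,2.3) [heading=30, draw]
  FD 8.9: (10.984,2.3) -> (18.691,6.75) [heading=30, draw]
  -- iteration 2/3 --
  LT 30: heading 30 -> 60
  FD 4.6: (18.691,6.75) -> (20.991,10.734) [heading=60, draw]
  FD 8.9: (20.991,10.734) -> (25.441,18.441) [heading=60, draw]
  -- iteration 3/3 --
  LT 30: heading 60 -> 90
  FD 4.6: (25.441,18.441) -> (25.441,23.041) [heading=90, draw]
  FD 8.9: (25.441,23.041) -> (25.441,31.941) [heading=90, draw]
]
FD 14.3: (25.441,31.941) -> (25.441,46.241) [heading=90, draw]
Final: pos=(25.441,46.241), heading=90, 8 segment(s) drawn

Answer: 90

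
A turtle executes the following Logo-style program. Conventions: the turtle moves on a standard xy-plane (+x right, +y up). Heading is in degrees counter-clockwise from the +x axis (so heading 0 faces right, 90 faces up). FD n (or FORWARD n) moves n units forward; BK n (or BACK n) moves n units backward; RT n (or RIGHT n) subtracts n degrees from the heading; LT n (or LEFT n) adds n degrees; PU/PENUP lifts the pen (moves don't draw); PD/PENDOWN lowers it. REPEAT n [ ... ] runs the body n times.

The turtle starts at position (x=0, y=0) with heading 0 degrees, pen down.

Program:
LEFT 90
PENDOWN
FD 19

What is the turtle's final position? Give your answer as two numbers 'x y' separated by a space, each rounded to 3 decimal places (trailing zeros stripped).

Answer: 0 19

Derivation:
Executing turtle program step by step:
Start: pos=(0,0), heading=0, pen down
LT 90: heading 0 -> 90
PD: pen down
FD 19: (0,0) -> (0,19) [heading=90, draw]
Final: pos=(0,19), heading=90, 1 segment(s) drawn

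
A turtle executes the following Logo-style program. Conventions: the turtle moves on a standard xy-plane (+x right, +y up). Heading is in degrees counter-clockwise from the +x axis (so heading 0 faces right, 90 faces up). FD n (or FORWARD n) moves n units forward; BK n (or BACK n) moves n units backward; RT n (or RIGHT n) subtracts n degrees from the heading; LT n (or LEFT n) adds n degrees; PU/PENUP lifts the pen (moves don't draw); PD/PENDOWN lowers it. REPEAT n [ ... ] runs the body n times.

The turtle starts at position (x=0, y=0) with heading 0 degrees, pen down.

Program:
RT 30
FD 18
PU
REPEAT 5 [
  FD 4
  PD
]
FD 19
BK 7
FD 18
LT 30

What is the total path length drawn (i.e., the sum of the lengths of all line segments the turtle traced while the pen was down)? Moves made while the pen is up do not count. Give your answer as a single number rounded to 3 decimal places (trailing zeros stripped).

Answer: 78

Derivation:
Executing turtle program step by step:
Start: pos=(0,0), heading=0, pen down
RT 30: heading 0 -> 330
FD 18: (0,0) -> (15.588,-9) [heading=330, draw]
PU: pen up
REPEAT 5 [
  -- iteration 1/5 --
  FD 4: (15.588,-9) -> (19.053,-11) [heading=330, move]
  PD: pen down
  -- iteration 2/5 --
  FD 4: (19.053,-11) -> (22.517,-13) [heading=330, draw]
  PD: pen down
  -- iteration 3/5 --
  FD 4: (22.517,-13) -> (25.981,-15) [heading=330, draw]
  PD: pen down
  -- iteration 4/5 --
  FD 4: (25.981,-15) -> (29.445,-17) [heading=330, draw]
  PD: pen down
  -- iteration 5/5 --
  FD 4: (29.445,-17) -> (32.909,-19) [heading=330, draw]
  PD: pen down
]
FD 19: (32.909,-19) -> (49.363,-28.5) [heading=330, draw]
BK 7: (49.363,-28.5) -> (43.301,-25) [heading=330, draw]
FD 18: (43.301,-25) -> (58.89,-34) [heading=330, draw]
LT 30: heading 330 -> 0
Final: pos=(58.89,-34), heading=0, 8 segment(s) drawn

Segment lengths:
  seg 1: (0,0) -> (15.588,-9), length = 18
  seg 2: (19.053,-11) -> (22.517,-13), length = 4
  seg 3: (22.517,-13) -> (25.981,-15), length = 4
  seg 4: (25.981,-15) -> (29.445,-17), length = 4
  seg 5: (29.445,-17) -> (32.909,-19), length = 4
  seg 6: (32.909,-19) -> (49.363,-28.5), length = 19
  seg 7: (49.363,-28.5) -> (43.301,-25), length = 7
  seg 8: (43.301,-25) -> (58.89,-34), length = 18
Total = 78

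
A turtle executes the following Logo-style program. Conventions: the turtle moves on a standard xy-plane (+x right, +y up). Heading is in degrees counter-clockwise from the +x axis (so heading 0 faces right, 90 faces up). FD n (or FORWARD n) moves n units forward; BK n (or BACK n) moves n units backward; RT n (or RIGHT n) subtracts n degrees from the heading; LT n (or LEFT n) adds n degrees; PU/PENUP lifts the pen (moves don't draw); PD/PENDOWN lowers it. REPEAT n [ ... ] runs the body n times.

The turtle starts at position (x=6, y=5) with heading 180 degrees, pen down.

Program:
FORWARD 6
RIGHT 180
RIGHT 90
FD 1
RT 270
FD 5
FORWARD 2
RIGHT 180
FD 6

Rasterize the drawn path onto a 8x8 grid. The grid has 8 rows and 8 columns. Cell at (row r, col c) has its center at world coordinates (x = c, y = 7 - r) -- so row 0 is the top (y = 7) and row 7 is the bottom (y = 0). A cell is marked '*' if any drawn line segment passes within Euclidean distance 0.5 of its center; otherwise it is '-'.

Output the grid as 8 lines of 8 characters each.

Segment 0: (6,5) -> (0,5)
Segment 1: (0,5) -> (0,4)
Segment 2: (0,4) -> (5,4)
Segment 3: (5,4) -> (7,4)
Segment 4: (7,4) -> (1,4)

Answer: --------
--------
*******-
********
--------
--------
--------
--------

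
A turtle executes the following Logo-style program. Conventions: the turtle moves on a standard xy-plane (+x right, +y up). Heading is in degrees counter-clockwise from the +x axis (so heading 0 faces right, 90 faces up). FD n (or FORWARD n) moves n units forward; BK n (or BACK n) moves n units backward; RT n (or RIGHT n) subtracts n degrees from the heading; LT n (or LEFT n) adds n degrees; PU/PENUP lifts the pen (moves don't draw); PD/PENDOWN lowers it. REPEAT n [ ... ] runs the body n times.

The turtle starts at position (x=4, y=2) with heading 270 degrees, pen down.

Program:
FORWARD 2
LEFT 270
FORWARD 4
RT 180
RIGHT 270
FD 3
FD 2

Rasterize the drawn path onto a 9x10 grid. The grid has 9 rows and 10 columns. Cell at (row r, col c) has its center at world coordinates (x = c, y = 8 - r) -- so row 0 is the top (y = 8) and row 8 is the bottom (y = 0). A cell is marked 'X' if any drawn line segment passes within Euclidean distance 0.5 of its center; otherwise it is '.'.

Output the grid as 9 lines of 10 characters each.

Segment 0: (4,2) -> (4,0)
Segment 1: (4,0) -> (-0,0)
Segment 2: (-0,0) -> (-0,3)
Segment 3: (-0,3) -> (-0,5)

Answer: ..........
..........
..........
X.........
X.........
X.........
X...X.....
X...X.....
XXXXX.....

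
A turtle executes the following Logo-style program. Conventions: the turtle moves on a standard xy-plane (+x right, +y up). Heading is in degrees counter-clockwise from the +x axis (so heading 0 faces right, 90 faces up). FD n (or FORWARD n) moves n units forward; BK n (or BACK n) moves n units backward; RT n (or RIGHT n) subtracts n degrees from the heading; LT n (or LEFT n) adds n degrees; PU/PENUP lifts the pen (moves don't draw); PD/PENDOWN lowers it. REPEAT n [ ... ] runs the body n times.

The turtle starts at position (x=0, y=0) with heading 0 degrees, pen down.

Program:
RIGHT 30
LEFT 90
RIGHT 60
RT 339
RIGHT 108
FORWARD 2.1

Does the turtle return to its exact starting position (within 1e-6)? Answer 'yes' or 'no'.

Executing turtle program step by step:
Start: pos=(0,0), heading=0, pen down
RT 30: heading 0 -> 330
LT 90: heading 330 -> 60
RT 60: heading 60 -> 0
RT 339: heading 0 -> 21
RT 108: heading 21 -> 273
FD 2.1: (0,0) -> (0.11,-2.097) [heading=273, draw]
Final: pos=(0.11,-2.097), heading=273, 1 segment(s) drawn

Start position: (0, 0)
Final position: (0.11, -2.097)
Distance = 2.1; >= 1e-6 -> NOT closed

Answer: no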